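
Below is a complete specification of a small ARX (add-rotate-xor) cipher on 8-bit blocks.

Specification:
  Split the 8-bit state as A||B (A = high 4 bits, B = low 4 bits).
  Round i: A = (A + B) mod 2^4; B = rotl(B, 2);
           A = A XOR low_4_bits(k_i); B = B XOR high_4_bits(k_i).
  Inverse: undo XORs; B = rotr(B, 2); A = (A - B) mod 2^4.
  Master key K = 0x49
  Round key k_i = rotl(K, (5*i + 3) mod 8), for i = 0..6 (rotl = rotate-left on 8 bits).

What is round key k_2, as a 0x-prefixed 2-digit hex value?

0x29

K = 0x49
k_0 = rotl(K, (5*0+3) mod 8) = rotl(K, 3) = 0x4A
k_1 = rotl(K, (5*1+3) mod 8) = rotl(K, 0) = 0x49
k_2 = rotl(K, (5*2+3) mod 8) = rotl(K, 5) = 0x29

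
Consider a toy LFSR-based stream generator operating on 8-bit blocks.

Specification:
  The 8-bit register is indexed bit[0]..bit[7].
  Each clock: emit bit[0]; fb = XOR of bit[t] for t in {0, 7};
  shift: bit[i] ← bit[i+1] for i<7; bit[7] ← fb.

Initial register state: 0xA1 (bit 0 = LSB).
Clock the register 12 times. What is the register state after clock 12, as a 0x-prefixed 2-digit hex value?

reg_0 = 0xA1
clock 1: out=1, reg = 0x50
clock 2: out=0, reg = 0x28
clock 3: out=0, reg = 0x14
clock 4: out=0, reg = 0x0A
clock 5: out=0, reg = 0x05
clock 6: out=1, reg = 0x82
clock 7: out=0, reg = 0xC1
clock 8: out=1, reg = 0x60
clock 9: out=0, reg = 0x30
clock 10: out=0, reg = 0x18
clock 11: out=0, reg = 0x0C
clock 12: out=0, reg = 0x06

0x06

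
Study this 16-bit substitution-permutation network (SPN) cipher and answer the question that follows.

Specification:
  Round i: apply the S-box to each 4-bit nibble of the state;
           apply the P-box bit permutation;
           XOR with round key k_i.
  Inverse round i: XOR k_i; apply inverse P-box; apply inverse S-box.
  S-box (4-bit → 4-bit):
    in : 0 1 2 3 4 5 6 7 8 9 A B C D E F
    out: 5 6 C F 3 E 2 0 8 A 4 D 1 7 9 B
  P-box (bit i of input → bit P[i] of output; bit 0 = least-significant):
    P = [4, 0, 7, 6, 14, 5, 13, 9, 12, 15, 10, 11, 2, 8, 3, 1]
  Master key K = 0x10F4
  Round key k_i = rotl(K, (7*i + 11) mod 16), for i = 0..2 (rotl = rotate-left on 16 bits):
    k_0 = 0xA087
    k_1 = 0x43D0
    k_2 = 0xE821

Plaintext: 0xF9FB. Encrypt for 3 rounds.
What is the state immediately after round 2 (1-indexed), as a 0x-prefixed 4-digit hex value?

0x5E51

s_0 = plaintext = 0xF9FB
s_1 = Round(s_0, k_0) = 0x6B71
s_2 = Round(s_1, k_1) = 0x5E51
s_3 = Round(s_2, k_2) = 0xD38A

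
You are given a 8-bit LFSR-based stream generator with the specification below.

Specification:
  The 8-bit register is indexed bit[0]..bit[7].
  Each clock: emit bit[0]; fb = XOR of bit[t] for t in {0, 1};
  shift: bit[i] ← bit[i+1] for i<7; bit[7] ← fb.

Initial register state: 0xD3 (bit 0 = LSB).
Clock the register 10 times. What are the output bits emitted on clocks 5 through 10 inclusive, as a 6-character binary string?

101101

reg_0 = 0xD3
clock 1: out=1, reg = 0x69
clock 2: out=1, reg = 0xB4
clock 3: out=0, reg = 0x5A
clock 4: out=0, reg = 0xAD
clock 5: out=1, reg = 0xD6
clock 6: out=0, reg = 0xEB
clock 7: out=1, reg = 0x75
clock 8: out=1, reg = 0xBA
clock 9: out=0, reg = 0xDD
clock 10: out=1, reg = 0xEE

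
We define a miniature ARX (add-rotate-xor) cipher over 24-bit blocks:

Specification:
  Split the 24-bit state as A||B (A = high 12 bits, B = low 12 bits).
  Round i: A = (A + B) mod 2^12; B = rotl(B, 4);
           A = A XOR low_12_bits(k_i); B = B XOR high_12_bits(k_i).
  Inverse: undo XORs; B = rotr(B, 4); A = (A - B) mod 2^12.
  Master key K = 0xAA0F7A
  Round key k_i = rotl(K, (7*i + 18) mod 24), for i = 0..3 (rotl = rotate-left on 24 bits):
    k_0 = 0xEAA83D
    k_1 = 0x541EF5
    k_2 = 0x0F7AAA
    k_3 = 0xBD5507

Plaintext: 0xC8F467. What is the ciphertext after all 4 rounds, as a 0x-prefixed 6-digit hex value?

s_0 = plaintext = 0xC8F467
s_1 = Round(s_0, k_0) = 0x8CB8DE
s_2 = Round(s_1, k_1) = 0xF5C8A9
s_3 = Round(s_2, k_2) = 0x2AFA6F
s_4 = Round(s_3, k_3) = 0x819D2F

0x819D2F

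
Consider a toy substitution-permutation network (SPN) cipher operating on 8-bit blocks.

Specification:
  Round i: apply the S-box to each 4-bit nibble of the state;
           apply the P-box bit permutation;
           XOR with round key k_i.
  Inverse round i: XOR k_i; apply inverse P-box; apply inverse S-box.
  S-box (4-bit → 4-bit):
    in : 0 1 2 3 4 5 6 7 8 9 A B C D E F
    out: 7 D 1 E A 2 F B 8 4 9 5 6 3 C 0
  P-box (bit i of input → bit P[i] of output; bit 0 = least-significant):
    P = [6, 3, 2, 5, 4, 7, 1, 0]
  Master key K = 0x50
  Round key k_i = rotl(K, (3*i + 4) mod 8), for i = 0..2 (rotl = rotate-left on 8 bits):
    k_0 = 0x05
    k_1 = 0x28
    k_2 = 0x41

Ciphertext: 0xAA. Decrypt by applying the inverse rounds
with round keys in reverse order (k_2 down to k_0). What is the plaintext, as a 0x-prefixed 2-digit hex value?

0xA5

s_0 = ciphertext = 0xAA
s_1 = InvRound(s_0, k_2) = 0x37
s_2 = InvRound(s_1, k_1) = 0x1C
s_3 = InvRound(s_2, k_0) = 0xA5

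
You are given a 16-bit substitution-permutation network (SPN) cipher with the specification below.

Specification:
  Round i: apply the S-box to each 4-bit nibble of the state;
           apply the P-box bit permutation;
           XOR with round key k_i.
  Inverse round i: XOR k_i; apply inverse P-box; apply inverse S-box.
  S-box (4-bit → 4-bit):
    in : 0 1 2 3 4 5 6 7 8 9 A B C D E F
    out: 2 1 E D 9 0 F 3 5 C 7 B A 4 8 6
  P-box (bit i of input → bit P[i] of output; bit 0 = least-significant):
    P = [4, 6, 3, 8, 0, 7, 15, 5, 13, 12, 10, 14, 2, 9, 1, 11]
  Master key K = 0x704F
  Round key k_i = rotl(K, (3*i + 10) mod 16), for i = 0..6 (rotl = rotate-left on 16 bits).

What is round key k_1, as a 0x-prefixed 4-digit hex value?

0xEE09

K = 0x704F
k_0 = rotl(K, (3*0+10) mod 16) = rotl(K, 10) = 0x3DC1
k_1 = rotl(K, (3*1+10) mod 16) = rotl(K, 13) = 0xEE09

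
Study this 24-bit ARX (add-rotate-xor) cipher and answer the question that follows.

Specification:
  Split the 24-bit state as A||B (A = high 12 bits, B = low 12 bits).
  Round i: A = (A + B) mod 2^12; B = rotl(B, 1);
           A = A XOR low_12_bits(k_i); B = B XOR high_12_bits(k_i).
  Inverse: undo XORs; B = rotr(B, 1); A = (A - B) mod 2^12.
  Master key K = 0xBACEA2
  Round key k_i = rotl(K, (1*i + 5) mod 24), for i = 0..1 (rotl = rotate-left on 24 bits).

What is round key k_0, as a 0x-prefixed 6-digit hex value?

K = 0xBACEA2
k_0 = rotl(K, (1*0+5) mod 24) = rotl(K, 5) = 0x59D457

0x59D457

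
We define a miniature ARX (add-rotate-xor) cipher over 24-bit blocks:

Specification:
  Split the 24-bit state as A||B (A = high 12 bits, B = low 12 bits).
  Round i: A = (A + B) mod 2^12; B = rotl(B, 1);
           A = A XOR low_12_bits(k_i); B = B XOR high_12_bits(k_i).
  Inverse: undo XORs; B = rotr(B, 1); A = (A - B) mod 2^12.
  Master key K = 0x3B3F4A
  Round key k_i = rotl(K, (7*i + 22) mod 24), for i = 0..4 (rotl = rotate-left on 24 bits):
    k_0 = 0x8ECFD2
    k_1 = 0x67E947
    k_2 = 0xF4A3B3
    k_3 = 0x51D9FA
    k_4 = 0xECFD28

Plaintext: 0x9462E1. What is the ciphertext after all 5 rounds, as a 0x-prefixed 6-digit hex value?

s_0 = plaintext = 0x9462E1
s_1 = Round(s_0, k_0) = 0x3F5D2E
s_2 = Round(s_1, k_1) = 0x864C23
s_3 = Round(s_2, k_2) = 0x73470D
s_4 = Round(s_3, k_3) = 0x7BBB07
s_5 = Round(s_4, k_4) = 0xFEA8C0

0xFEA8C0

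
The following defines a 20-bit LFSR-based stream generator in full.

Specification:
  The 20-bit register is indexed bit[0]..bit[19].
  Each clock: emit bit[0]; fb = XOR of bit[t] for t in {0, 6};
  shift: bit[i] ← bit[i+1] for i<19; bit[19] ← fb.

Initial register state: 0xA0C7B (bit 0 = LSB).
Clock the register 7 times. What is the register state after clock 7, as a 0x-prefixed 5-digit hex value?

reg_0 = 0xA0C7B
clock 1: out=1, reg = 0x5063D
clock 2: out=1, reg = 0xA831E
clock 3: out=0, reg = 0x5418F
clock 4: out=1, reg = 0xAA0C7
clock 5: out=1, reg = 0x55063
clock 6: out=1, reg = 0x2A831
clock 7: out=1, reg = 0x95418

0x95418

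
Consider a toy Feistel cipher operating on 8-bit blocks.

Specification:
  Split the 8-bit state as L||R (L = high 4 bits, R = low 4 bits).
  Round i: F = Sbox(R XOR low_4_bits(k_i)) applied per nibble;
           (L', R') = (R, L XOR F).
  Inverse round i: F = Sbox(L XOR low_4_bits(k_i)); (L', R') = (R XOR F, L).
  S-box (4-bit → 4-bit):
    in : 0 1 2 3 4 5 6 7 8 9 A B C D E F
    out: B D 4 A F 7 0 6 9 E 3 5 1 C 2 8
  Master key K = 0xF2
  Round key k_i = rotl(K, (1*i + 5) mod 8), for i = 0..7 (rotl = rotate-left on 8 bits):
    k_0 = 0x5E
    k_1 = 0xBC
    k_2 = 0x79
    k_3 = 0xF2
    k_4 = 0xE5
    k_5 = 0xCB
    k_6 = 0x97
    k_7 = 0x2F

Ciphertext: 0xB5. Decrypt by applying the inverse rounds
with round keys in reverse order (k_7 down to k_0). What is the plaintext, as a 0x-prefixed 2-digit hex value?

0x0D

s_0 = ciphertext = 0xB5
s_1 = InvRound(s_0, k_7) = 0xAB
s_2 = InvRound(s_1, k_6) = 0x7A
s_3 = InvRound(s_2, k_5) = 0xB7
s_4 = InvRound(s_3, k_4) = 0x5B
s_5 = InvRound(s_4, k_3) = 0xD5
s_6 = InvRound(s_5, k_2) = 0xAD
s_7 = InvRound(s_6, k_1) = 0xDA
s_8 = InvRound(s_7, k_0) = 0x0D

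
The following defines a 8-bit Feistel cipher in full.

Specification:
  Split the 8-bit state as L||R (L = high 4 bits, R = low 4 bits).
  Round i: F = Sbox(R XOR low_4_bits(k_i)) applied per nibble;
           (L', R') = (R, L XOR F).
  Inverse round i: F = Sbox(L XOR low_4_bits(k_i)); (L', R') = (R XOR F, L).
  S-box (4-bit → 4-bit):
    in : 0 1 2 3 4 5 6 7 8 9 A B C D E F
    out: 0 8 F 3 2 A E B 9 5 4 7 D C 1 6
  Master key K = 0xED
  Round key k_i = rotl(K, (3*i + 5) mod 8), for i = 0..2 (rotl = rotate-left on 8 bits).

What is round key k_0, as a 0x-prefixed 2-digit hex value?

K = 0xED
k_0 = rotl(K, (3*0+5) mod 8) = rotl(K, 5) = 0xBD

0xBD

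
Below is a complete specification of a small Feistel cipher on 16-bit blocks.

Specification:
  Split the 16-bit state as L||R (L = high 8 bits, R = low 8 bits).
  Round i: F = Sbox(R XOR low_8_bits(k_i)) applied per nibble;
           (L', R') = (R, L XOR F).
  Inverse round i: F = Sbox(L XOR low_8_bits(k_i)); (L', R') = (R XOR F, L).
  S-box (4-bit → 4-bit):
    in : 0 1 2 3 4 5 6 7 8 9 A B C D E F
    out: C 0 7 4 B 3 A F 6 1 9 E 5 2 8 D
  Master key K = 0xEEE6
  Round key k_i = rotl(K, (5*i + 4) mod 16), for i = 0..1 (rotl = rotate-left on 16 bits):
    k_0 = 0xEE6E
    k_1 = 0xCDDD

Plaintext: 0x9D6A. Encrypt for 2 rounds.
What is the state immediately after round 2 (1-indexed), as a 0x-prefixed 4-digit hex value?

0x5604

s_0 = plaintext = 0x9D6A
s_1 = Round(s_0, k_0) = 0x6A56
s_2 = Round(s_1, k_1) = 0x5604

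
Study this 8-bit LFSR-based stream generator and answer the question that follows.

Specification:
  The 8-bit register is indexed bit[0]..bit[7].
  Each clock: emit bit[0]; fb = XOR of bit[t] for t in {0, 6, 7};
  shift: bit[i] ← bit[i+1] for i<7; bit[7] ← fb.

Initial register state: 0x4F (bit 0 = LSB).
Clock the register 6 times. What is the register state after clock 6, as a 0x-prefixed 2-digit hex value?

reg_0 = 0x4F
clock 1: out=1, reg = 0x27
clock 2: out=1, reg = 0x93
clock 3: out=1, reg = 0x49
clock 4: out=1, reg = 0x24
clock 5: out=0, reg = 0x12
clock 6: out=0, reg = 0x09

0x09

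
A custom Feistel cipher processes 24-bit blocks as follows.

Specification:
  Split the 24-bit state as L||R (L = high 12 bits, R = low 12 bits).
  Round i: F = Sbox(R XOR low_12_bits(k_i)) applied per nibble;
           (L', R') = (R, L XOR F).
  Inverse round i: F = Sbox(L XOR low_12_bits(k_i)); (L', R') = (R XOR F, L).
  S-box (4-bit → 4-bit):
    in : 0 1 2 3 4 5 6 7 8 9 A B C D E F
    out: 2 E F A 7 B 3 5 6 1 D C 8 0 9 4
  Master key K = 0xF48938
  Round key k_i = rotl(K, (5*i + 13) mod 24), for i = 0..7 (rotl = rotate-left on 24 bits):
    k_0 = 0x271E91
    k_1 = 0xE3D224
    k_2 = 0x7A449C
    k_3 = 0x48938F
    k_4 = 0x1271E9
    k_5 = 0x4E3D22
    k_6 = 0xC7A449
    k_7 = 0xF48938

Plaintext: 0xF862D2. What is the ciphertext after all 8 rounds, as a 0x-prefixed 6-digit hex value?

0x9E458B

s_0 = plaintext = 0xF862D2
s_1 = Round(s_0, k_0) = 0x2D27FC
s_2 = Round(s_1, k_1) = 0x7FC9D4
s_3 = Round(s_2, k_2) = 0x9D478A
s_4 = Round(s_3, k_3) = 0x78AEFF
s_5 = Round(s_4, k_4) = 0xEFF369
s_6 = Round(s_5, k_5) = 0x369783
s_7 = Round(s_6, k_6) = 0x7839E4
s_8 = Round(s_7, k_7) = 0x9E458B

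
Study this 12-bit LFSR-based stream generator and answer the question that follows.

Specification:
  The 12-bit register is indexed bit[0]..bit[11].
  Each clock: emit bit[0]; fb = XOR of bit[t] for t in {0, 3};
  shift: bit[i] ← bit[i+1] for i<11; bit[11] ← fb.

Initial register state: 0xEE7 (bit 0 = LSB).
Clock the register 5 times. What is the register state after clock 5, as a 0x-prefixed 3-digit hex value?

0xDF7

reg_0 = 0xEE7
clock 1: out=1, reg = 0xF73
clock 2: out=1, reg = 0xFB9
clock 3: out=1, reg = 0x7DC
clock 4: out=0, reg = 0xBEE
clock 5: out=0, reg = 0xDF7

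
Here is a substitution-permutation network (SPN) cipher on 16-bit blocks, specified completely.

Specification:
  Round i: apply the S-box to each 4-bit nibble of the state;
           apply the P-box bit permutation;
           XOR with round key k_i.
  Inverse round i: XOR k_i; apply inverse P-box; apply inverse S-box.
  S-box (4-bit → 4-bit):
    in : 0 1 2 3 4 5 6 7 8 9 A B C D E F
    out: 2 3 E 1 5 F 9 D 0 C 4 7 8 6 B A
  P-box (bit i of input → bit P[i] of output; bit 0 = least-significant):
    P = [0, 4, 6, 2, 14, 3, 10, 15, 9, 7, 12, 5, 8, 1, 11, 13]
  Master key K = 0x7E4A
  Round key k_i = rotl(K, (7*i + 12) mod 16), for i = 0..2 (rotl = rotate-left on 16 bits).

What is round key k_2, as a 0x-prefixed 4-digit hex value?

K = 0x7E4A
k_0 = rotl(K, (7*0+12) mod 16) = rotl(K, 12) = 0xA7E4
k_1 = rotl(K, (7*1+12) mod 16) = rotl(K, 3) = 0xF253
k_2 = rotl(K, (7*2+12) mod 16) = rotl(K, 10) = 0x29F9

0x29F9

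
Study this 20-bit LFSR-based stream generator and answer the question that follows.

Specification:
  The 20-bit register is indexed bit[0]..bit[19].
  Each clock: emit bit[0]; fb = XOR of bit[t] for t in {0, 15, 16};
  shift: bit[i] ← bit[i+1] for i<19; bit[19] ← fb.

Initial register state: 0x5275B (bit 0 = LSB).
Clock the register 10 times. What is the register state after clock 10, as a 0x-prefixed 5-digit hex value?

reg_0 = 0x5275B
clock 1: out=1, reg = 0x293AD
clock 2: out=1, reg = 0x149D6
clock 3: out=0, reg = 0x8A4EB
clock 4: out=1, reg = 0x45275
clock 5: out=1, reg = 0xA293A
clock 6: out=0, reg = 0x5149D
clock 7: out=1, reg = 0x28A4E
clock 8: out=0, reg = 0x94527
clock 9: out=1, reg = 0x4A293
clock 10: out=1, reg = 0x25149

0x25149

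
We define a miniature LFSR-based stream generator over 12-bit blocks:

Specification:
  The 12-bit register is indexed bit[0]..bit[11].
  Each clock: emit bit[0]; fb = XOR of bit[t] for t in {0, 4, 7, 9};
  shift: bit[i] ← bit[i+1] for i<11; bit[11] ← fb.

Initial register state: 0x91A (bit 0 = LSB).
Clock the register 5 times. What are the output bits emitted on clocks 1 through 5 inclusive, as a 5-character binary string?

reg_0 = 0x91A
clock 1: out=0, reg = 0xC8D
clock 2: out=1, reg = 0x646
clock 3: out=0, reg = 0xB23
clock 4: out=1, reg = 0x591
clock 5: out=1, reg = 0xAC8

01011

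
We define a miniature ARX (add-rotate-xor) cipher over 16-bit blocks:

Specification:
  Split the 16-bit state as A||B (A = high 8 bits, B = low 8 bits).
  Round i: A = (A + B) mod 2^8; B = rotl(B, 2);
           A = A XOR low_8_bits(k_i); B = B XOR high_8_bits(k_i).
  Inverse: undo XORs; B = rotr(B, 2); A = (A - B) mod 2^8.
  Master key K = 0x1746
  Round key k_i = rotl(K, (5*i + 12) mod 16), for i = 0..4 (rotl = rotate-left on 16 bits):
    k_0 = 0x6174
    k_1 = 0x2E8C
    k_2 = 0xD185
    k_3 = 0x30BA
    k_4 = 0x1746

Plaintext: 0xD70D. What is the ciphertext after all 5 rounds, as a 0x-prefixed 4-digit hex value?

0xA114

s_0 = plaintext = 0xD70D
s_1 = Round(s_0, k_0) = 0x9055
s_2 = Round(s_1, k_1) = 0x697B
s_3 = Round(s_2, k_2) = 0x613C
s_4 = Round(s_3, k_3) = 0x27C0
s_5 = Round(s_4, k_4) = 0xA114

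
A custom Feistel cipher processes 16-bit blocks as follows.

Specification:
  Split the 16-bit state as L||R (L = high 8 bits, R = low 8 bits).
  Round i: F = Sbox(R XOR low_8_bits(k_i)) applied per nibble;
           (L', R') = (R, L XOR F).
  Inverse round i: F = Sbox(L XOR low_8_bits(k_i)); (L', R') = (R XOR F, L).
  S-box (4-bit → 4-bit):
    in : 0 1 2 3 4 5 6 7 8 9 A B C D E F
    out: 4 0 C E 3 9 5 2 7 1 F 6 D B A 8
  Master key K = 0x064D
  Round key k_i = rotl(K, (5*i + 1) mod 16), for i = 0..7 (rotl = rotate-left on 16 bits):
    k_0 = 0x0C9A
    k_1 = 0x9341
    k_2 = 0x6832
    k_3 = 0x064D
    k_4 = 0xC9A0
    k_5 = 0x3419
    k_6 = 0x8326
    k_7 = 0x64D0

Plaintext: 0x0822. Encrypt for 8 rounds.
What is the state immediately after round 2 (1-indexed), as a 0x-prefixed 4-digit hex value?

s_0 = plaintext = 0x0822
s_1 = Round(s_0, k_0) = 0x226F
s_2 = Round(s_1, k_1) = 0x6FE8
s_3 = Round(s_2, k_2) = 0xE8D0
s_4 = Round(s_3, k_3) = 0xD0F3
s_5 = Round(s_4, k_4) = 0xF34E
s_6 = Round(s_5, k_5) = 0x4E61
s_7 = Round(s_6, k_6) = 0x617C
s_8 = Round(s_7, k_7) = 0x7C9C

0x6FE8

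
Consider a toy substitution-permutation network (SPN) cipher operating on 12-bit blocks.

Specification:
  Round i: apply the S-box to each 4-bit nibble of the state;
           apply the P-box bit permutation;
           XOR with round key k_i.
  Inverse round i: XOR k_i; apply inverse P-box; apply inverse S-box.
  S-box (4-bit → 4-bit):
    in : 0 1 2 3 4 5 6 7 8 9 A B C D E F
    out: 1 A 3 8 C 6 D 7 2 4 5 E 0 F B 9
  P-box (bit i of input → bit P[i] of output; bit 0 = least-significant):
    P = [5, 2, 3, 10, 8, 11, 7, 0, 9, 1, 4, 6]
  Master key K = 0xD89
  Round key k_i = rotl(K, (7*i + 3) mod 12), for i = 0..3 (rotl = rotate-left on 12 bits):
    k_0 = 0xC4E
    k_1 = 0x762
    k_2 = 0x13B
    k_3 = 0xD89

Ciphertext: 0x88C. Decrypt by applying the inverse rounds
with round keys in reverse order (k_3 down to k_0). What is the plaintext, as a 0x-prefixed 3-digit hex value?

s_0 = ciphertext = 0x88C
s_1 = InvRound(s_0, k_3) = 0xCF1
s_2 = InvRound(s_1, k_2) = 0x174
s_3 = InvRound(s_2, k_1) = 0x7C1
s_4 = InvRound(s_3, k_0) = 0x2D5

0x2D5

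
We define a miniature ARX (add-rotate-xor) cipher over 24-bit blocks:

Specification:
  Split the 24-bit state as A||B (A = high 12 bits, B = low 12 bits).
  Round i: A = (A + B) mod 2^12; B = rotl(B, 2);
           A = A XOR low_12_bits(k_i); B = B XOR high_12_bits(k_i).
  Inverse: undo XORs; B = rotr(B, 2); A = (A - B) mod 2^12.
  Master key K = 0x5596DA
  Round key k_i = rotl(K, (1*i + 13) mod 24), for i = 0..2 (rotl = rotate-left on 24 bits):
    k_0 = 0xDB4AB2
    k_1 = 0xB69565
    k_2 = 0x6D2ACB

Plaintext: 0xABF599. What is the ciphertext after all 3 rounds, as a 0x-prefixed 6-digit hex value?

s_0 = plaintext = 0xABF599
s_1 = Round(s_0, k_0) = 0xAEABD1
s_2 = Round(s_1, k_1) = 0x3DE42F
s_3 = Round(s_2, k_2) = 0x2C666F

0x2C666F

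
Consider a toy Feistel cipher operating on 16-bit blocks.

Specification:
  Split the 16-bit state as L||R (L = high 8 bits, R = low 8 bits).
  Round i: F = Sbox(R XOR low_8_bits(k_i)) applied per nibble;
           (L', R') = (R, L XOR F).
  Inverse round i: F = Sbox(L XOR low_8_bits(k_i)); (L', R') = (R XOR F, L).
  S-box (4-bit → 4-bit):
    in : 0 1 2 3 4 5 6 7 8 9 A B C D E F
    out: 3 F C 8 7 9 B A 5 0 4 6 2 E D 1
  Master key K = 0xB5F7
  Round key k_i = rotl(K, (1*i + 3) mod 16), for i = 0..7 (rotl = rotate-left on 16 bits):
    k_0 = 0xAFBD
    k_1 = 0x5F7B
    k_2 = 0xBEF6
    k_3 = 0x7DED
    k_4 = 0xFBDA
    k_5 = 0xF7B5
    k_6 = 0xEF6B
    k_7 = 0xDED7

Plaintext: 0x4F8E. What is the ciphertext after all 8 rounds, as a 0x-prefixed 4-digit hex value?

0x356E

s_0 = plaintext = 0x4F8E
s_1 = Round(s_0, k_0) = 0x8EC7
s_2 = Round(s_1, k_1) = 0xC7EC
s_3 = Round(s_2, k_2) = 0xEC33
s_4 = Round(s_3, k_3) = 0x3301
s_5 = Round(s_4, k_4) = 0x01D5
s_6 = Round(s_5, k_5) = 0xD5B2
s_7 = Round(s_6, k_6) = 0xB235
s_8 = Round(s_7, k_7) = 0x356E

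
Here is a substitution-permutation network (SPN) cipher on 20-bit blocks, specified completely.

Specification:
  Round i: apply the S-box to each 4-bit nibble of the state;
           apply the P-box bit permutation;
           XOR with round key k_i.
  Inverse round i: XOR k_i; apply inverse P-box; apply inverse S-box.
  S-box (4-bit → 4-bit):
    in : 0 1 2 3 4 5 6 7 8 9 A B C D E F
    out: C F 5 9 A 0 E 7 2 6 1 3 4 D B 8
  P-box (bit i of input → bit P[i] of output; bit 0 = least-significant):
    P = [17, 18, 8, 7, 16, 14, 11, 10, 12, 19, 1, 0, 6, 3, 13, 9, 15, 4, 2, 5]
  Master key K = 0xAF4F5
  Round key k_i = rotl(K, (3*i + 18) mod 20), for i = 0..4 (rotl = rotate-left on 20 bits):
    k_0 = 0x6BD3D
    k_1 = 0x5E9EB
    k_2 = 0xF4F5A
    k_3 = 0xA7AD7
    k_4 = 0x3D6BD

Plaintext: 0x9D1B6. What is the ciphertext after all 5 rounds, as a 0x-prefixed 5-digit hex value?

s_0 = plaintext = 0x9D1B6
s_1 = Round(s_0, k_0) = 0xBCEEA
s_2 = Round(s_1, k_1) = 0xE1DFA
s_3 = Round(s_2, k_2) = 0xDF921
s_4 = Round(s_3, k_3) = 0x5F171
s_5 = Round(s_4, k_4) = 0xC8D3E

0xC8D3E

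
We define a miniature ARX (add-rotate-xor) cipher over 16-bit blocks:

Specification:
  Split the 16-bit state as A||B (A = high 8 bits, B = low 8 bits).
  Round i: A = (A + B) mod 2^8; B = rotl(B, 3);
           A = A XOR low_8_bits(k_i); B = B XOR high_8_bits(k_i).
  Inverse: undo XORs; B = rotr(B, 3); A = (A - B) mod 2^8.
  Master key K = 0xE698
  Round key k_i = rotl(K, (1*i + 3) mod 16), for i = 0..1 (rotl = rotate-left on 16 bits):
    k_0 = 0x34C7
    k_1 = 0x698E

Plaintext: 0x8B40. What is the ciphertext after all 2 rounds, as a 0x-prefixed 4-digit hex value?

s_0 = plaintext = 0x8B40
s_1 = Round(s_0, k_0) = 0x0C36
s_2 = Round(s_1, k_1) = 0xCCD8

0xCCD8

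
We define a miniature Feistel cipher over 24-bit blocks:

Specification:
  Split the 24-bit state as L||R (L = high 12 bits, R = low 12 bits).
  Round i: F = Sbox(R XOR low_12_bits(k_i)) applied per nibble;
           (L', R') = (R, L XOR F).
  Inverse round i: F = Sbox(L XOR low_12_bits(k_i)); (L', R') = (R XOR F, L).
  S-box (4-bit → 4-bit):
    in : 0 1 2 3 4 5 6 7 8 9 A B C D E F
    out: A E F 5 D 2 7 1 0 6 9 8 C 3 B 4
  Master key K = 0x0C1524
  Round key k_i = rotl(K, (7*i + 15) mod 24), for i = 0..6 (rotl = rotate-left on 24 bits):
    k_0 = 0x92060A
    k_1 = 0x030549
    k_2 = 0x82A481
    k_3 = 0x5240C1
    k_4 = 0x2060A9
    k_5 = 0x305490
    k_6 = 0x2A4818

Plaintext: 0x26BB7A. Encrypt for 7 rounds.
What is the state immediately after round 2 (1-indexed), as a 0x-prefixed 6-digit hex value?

0x17162A

s_0 = plaintext = 0x26BB7A
s_1 = Round(s_0, k_0) = 0xB7A171
s_2 = Round(s_1, k_1) = 0x17162A
s_3 = Round(s_2, k_2) = 0x62AEE9
s_4 = Round(s_3, k_3) = 0xEE9DDA
s_5 = Round(s_4, k_4) = 0xDDADFC
s_6 = Round(s_5, k_5) = 0xDFCBA6
s_7 = Round(s_6, k_6) = 0xBA6877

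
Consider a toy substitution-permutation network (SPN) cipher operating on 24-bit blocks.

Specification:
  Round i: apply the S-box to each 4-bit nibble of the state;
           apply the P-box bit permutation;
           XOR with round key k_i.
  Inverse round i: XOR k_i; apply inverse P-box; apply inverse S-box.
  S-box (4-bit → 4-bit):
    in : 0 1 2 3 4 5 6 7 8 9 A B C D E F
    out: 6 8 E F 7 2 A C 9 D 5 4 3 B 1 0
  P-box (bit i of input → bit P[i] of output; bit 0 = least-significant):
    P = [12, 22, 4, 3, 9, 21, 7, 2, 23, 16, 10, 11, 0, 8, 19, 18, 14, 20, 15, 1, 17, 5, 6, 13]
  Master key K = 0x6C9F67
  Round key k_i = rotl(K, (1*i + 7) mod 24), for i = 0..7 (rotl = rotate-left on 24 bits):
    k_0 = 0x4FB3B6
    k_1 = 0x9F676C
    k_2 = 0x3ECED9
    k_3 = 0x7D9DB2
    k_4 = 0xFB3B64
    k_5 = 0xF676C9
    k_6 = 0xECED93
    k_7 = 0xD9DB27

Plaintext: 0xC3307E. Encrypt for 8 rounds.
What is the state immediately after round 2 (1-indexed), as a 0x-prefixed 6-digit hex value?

s_0 = plaintext = 0xC3307E
s_1 = Round(s_0, k_0) = 0x506611
s_2 = Round(s_1, k_1) = 0x8AEE40
s_3 = Round(s_2, k_2) = 0xDC2C48
s_4 = Round(s_3, k_3) = 0xC2EE1A
s_5 = Round(s_4, k_4) = 0x69AB53
s_6 = Round(s_5, k_5) = 0x9E82F2
s_7 = Round(s_6, k_6) = 0xAB81CA
s_8 = Round(s_7, k_7) = 0xFF4176

0x8AEE40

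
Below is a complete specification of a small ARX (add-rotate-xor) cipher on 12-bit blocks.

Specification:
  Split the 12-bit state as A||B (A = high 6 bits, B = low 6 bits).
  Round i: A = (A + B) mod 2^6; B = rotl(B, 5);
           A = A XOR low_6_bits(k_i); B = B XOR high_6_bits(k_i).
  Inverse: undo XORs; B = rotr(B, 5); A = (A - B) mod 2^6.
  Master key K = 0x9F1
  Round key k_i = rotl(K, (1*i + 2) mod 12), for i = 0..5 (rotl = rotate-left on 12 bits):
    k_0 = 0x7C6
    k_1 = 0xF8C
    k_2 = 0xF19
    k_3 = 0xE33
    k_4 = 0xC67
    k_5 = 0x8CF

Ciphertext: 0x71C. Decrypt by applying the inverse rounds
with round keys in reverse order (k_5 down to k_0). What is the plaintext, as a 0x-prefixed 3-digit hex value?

s_0 = ciphertext = 0x71C
s_1 = InvRound(s_0, k_5) = 0x53F
s_2 = InvRound(s_1, k_4) = 0x5DC
s_3 = InvRound(s_2, k_3) = 0x6C9
s_4 = InvRound(s_3, k_2) = 0x5EB
s_5 = InvRound(s_4, k_1) = 0xC6A
s_6 = InvRound(s_5, k_0) = 0x32B

0x32B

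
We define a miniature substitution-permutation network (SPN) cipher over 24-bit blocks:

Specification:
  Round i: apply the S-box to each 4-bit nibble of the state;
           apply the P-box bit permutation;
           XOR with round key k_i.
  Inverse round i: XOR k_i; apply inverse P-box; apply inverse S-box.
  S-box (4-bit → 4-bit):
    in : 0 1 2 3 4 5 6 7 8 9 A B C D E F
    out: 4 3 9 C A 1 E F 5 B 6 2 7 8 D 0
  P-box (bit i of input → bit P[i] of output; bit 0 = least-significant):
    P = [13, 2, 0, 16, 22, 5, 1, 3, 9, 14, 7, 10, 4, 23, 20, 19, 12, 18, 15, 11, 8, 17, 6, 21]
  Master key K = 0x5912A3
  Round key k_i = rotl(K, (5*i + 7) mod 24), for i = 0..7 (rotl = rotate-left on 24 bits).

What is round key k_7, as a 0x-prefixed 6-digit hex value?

0x8D644A

K = 0x5912A3
k_0 = rotl(K, (5*0+7) mod 24) = rotl(K, 7) = 0x8951AC
k_1 = rotl(K, (5*1+7) mod 24) = rotl(K, 12) = 0x2A3591
k_2 = rotl(K, (5*2+7) mod 24) = rotl(K, 17) = 0x46B225
k_3 = rotl(K, (5*3+7) mod 24) = rotl(K, 22) = 0xD644A8
k_4 = rotl(K, (5*4+7) mod 24) = rotl(K, 3) = 0xC8951A
k_5 = rotl(K, (5*5+7) mod 24) = rotl(K, 8) = 0x12A359
k_6 = rotl(K, (5*6+7) mod 24) = rotl(K, 13) = 0x546B22
k_7 = rotl(K, (5*7+7) mod 24) = rotl(K, 18) = 0x8D644A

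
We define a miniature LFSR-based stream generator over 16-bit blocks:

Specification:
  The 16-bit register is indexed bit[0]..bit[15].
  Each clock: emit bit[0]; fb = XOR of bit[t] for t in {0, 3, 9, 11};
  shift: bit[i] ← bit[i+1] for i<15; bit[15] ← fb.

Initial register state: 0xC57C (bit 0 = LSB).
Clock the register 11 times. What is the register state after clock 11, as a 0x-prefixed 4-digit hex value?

0x0138

reg_0 = 0xC57C
clock 1: out=0, reg = 0xE2BE
clock 2: out=0, reg = 0x715F
clock 3: out=1, reg = 0x38AF
clock 4: out=1, reg = 0x9C57
clock 5: out=1, reg = 0x4E2B
clock 6: out=1, reg = 0x2715
clock 7: out=1, reg = 0x138A
clock 8: out=0, reg = 0x09C5
clock 9: out=1, reg = 0x04E2
clock 10: out=0, reg = 0x0271
clock 11: out=1, reg = 0x0138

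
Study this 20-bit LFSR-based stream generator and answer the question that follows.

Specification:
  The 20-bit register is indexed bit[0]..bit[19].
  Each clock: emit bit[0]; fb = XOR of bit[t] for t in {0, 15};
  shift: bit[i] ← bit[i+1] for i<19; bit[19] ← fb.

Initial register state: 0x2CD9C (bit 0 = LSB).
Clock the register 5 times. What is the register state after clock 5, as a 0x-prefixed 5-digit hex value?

0xC966C

reg_0 = 0x2CD9C
clock 1: out=0, reg = 0x966CE
clock 2: out=0, reg = 0x4B367
clock 3: out=1, reg = 0x259B3
clock 4: out=1, reg = 0x92CD9
clock 5: out=1, reg = 0xC966C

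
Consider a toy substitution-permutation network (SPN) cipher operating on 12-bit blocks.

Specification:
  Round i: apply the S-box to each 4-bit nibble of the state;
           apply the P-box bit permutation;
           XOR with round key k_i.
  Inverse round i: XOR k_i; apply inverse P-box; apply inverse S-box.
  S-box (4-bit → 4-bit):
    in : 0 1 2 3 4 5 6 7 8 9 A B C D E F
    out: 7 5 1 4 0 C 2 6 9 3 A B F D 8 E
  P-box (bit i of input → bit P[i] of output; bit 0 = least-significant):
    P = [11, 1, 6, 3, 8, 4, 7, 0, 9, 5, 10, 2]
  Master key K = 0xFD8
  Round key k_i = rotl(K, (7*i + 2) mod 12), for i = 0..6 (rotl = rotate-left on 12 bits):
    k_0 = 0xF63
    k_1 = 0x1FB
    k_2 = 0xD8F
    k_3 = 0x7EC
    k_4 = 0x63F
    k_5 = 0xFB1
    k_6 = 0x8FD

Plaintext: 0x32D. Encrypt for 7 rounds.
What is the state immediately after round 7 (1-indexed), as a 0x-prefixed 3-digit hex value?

0xD40

s_0 = plaintext = 0x32D
s_1 = Round(s_0, k_0) = 0x22B
s_2 = Round(s_1, k_1) = 0xAF1
s_3 = Round(s_2, k_2) = 0x57A
s_4 = Round(s_3, k_3) = 0x372
s_5 = Round(s_4, k_4) = 0xAAF
s_6 = Round(s_5, k_5) = 0xFCE
s_7 = Round(s_6, k_6) = 0xD40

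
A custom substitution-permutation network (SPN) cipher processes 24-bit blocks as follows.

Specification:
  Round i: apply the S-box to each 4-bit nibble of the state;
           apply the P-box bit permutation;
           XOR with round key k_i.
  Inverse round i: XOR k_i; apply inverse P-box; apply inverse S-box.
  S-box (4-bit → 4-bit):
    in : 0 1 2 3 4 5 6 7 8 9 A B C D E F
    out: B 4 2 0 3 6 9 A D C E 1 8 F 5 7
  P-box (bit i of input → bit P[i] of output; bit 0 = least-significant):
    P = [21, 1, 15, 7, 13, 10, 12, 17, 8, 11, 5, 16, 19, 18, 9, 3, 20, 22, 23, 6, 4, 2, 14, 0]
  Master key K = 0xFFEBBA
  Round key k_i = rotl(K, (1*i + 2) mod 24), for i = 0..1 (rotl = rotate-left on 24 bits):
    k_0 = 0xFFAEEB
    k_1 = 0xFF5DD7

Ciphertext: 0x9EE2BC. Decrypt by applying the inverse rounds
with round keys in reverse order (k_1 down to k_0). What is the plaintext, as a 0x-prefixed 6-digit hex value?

s_0 = ciphertext = 0x9EE2BC
s_1 = InvRound(s_0, k_1) = 0xC79DFF
s_2 = InvRound(s_1, k_0) = 0x4BEBEB

0x4BEBEB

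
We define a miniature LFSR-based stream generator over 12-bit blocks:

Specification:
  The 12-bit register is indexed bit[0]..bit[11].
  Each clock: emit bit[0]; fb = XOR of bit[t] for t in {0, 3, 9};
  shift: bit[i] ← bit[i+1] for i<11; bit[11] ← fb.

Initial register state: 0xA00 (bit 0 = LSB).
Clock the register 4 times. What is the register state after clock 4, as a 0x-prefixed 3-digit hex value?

0xDA0

reg_0 = 0xA00
clock 1: out=0, reg = 0xD00
clock 2: out=0, reg = 0x680
clock 3: out=0, reg = 0xB40
clock 4: out=0, reg = 0xDA0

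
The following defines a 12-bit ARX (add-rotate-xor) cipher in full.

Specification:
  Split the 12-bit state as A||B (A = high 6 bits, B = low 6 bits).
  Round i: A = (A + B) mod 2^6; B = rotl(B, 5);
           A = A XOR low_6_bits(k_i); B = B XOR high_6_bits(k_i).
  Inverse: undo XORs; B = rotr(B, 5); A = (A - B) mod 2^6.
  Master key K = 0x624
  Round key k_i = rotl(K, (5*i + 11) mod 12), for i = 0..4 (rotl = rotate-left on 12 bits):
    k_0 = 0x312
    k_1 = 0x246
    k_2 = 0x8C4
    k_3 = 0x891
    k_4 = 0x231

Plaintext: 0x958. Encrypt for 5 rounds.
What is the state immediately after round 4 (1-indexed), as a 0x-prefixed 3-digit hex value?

s_0 = plaintext = 0x958
s_1 = Round(s_0, k_0) = 0xBC0
s_2 = Round(s_1, k_1) = 0xA49
s_3 = Round(s_2, k_2) = 0xD87
s_4 = Round(s_3, k_3) = 0xB01
s_5 = Round(s_4, k_4) = 0x728

0xB01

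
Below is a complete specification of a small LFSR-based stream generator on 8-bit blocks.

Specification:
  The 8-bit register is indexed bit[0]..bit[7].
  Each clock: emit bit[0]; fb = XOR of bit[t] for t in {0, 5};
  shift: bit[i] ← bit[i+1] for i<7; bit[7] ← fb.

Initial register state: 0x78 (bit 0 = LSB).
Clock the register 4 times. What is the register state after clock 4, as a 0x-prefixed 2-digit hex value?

0x37

reg_0 = 0x78
clock 1: out=0, reg = 0xBC
clock 2: out=0, reg = 0xDE
clock 3: out=0, reg = 0x6F
clock 4: out=1, reg = 0x37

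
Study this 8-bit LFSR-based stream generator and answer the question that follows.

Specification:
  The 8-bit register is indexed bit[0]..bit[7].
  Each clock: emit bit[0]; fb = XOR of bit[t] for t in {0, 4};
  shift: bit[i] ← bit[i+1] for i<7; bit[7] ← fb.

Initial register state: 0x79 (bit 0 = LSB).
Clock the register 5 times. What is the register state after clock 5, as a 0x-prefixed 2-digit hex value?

reg_0 = 0x79
clock 1: out=1, reg = 0x3C
clock 2: out=0, reg = 0x9E
clock 3: out=0, reg = 0xCF
clock 4: out=1, reg = 0xE7
clock 5: out=1, reg = 0xF3

0xF3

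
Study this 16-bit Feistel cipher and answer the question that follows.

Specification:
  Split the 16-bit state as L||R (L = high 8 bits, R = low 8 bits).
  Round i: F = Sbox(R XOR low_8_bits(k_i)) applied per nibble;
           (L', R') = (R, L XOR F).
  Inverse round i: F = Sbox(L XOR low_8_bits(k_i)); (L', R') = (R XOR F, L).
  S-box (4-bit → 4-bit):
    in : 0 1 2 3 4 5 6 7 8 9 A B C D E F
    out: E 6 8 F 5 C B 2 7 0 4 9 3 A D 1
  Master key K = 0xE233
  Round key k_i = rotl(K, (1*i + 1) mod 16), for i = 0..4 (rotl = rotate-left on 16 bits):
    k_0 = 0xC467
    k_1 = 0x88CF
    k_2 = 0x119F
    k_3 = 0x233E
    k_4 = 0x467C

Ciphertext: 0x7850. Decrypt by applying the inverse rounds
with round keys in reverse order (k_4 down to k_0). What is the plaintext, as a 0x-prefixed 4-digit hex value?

s_0 = ciphertext = 0x7850
s_1 = InvRound(s_0, k_4) = 0xB578
s_2 = InvRound(s_1, k_3) = 0x01B5
s_3 = InvRound(s_2, k_2) = 0xB801
s_4 = InvRound(s_3, k_1) = 0x23B8
s_5 = InvRound(s_4, k_0) = 0xED23

0xED23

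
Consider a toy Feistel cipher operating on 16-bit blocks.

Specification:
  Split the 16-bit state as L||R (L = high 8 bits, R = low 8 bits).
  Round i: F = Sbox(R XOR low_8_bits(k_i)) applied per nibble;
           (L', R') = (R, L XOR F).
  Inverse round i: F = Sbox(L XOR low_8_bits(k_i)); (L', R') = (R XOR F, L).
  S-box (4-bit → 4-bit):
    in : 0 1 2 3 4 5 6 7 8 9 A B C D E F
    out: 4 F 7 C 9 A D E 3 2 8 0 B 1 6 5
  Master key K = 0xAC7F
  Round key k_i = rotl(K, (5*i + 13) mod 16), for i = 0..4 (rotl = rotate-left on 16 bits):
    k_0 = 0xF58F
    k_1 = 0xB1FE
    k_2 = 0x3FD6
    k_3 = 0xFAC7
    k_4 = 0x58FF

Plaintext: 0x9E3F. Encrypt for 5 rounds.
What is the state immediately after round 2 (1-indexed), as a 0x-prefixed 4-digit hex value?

s_0 = plaintext = 0x9E3F
s_1 = Round(s_0, k_0) = 0x3F9A
s_2 = Round(s_1, k_1) = 0x9AE6
s_3 = Round(s_2, k_2) = 0xE65E
s_4 = Round(s_3, k_3) = 0x5EC4
s_5 = Round(s_4, k_4) = 0xC49E

0x9AE6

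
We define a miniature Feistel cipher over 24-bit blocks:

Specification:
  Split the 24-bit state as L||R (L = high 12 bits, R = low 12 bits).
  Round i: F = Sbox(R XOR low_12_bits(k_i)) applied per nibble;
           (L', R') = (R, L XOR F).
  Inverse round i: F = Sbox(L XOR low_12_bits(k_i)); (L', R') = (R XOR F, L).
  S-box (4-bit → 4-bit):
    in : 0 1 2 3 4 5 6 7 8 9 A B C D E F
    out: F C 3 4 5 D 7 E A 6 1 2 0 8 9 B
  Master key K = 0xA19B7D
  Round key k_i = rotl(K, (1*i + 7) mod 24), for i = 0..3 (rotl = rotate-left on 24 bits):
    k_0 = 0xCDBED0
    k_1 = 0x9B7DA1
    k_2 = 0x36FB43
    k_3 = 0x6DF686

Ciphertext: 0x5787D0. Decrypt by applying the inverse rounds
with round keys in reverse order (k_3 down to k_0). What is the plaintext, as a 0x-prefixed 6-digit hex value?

0x67D0F3

s_0 = ciphertext = 0x5787D0
s_1 = InvRound(s_0, k_3) = 0x369578
s_2 = InvRound(s_1, k_2) = 0xF49369
s_3 = InvRound(s_2, k_1) = 0x0F3F49
s_4 = InvRound(s_3, k_0) = 0x67D0F3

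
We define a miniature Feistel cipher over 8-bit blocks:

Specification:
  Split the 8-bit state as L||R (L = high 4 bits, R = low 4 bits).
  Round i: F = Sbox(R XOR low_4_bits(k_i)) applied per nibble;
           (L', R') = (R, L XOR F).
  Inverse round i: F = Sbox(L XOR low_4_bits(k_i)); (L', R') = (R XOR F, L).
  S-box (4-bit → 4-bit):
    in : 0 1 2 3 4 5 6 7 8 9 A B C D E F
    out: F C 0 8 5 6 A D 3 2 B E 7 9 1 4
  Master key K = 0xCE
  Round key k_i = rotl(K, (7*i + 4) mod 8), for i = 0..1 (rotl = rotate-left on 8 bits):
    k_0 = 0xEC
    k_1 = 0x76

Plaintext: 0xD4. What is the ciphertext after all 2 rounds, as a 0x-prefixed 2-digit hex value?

s_0 = plaintext = 0xD4
s_1 = Round(s_0, k_0) = 0x4E
s_2 = Round(s_1, k_1) = 0xE7

0xE7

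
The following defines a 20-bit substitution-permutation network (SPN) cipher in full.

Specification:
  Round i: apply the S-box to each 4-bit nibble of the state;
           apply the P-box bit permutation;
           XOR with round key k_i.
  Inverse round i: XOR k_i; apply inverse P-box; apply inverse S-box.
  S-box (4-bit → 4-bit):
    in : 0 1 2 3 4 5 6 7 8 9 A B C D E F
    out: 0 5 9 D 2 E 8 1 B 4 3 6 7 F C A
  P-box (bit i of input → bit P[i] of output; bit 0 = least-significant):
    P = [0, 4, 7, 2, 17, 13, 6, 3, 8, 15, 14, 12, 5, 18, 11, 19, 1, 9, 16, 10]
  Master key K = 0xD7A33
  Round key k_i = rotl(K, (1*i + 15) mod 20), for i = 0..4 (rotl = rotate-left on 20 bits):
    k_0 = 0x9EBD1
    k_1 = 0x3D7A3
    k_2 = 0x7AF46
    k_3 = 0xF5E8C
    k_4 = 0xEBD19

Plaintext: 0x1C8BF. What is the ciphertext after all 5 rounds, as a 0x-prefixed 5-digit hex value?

0x27EDF

s_0 = plaintext = 0x1C8BF
s_1 = Round(s_0, k_0) = 0xC52A7
s_2 = Round(s_1, k_1) = 0xCECA0
s_3 = Round(s_2, k_2) = 0xC4444
s_4 = Round(s_3, k_3) = 0xAFC9E
s_5 = Round(s_4, k_4) = 0x27EDF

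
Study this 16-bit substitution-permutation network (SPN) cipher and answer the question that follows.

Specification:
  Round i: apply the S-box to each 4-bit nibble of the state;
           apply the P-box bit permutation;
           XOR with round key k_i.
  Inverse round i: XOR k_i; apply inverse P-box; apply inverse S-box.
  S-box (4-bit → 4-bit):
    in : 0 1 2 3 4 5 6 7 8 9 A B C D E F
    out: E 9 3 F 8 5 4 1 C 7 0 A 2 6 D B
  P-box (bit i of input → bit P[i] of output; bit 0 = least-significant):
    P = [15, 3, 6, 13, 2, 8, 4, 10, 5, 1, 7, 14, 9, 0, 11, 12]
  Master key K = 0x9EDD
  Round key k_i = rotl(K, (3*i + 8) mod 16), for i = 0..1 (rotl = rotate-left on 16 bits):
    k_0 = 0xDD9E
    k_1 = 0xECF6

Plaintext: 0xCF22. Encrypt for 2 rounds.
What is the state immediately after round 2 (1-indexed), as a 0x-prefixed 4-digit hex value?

0x5BF4

s_0 = plaintext = 0xCF22
s_1 = Round(s_0, k_0) = 0x1CB1
s_2 = Round(s_1, k_1) = 0x5BF4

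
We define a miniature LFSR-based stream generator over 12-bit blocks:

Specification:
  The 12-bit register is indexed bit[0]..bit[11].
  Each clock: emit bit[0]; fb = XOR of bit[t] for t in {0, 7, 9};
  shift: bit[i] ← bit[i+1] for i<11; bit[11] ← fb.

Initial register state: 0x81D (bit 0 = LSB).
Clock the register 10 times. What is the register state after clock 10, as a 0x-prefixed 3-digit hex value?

0x486

reg_0 = 0x81D
clock 1: out=1, reg = 0xC0E
clock 2: out=0, reg = 0x607
clock 3: out=1, reg = 0x303
clock 4: out=1, reg = 0x181
clock 5: out=1, reg = 0x0C0
clock 6: out=0, reg = 0x860
clock 7: out=0, reg = 0x430
clock 8: out=0, reg = 0x218
clock 9: out=0, reg = 0x90C
clock 10: out=0, reg = 0x486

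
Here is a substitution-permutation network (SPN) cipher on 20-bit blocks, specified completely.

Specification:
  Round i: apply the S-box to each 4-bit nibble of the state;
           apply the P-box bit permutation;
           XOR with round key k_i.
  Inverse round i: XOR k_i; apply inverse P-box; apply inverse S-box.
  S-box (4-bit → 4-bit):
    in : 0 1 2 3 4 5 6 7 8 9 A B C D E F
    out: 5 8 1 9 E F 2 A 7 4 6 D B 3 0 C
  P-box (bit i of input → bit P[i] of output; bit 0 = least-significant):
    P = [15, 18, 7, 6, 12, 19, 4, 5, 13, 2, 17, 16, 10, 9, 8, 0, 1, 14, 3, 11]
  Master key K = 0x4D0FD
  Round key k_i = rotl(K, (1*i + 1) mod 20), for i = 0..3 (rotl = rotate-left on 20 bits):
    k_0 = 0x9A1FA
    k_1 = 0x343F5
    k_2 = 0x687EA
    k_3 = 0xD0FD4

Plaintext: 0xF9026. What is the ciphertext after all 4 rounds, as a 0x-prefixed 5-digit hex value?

s_0 = plaintext = 0xF9026
s_1 = Round(s_0, k_0) = 0xF98F2
s_2 = Round(s_1, k_1) = 0x1EAC9
s_3 = Round(s_2, k_2) = 0xC9F4E
s_4 = Round(s_3, k_3) = 0x646E6

0x646E6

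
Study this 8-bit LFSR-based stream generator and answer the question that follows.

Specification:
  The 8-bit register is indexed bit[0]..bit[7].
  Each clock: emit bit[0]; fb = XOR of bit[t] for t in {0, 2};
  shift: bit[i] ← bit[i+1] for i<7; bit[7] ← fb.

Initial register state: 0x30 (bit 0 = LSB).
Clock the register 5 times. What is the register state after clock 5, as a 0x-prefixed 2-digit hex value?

0xE1

reg_0 = 0x30
clock 1: out=0, reg = 0x18
clock 2: out=0, reg = 0x0C
clock 3: out=0, reg = 0x86
clock 4: out=0, reg = 0xC3
clock 5: out=1, reg = 0xE1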